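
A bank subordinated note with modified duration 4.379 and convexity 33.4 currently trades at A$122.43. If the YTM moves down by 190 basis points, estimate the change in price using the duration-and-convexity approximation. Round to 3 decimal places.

Duration effect: -D_mod·Δy = -4.379 × (-0.019) = +0.083201
Convexity effect: ½·C·(Δy)² = 0.5 × 33.4 × (-0.019)² = +0.0060287
ΔP/P ≈ +0.083201 + 0.0060287 = +0.0892297
ΔP ≈ 122.43 × (+0.0892297) = +10.924392171.

+A$10.924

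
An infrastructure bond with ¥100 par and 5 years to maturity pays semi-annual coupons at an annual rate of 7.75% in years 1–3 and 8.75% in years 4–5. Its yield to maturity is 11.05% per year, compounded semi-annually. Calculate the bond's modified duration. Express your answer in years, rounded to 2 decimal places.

3.96 years

Periodic yield y = 0.05525. First find Macaulay duration:
  t   CF        PV=CF/(1+0.05525)^t    t·PV
  1        3.875         3.6721         3.6721
  2        3.875         3.4799         6.9597
  3        3.875         3.2977         9.8930
  4        3.875         3.1250        12.5000
  5        3.875         2.9614        14.8069
  6        3.875         2.8063        16.8380
  7        4.375         3.0026        21.0179
  8        4.375         2.8453        22.7628
  9        4.375         2.6964        24.2673
  10     104.375        60.9597       609.5971
  Σ                     88.8463       742.3148
P = 88.8463; Macaulay duration = 742.3148 / 88.8463 = 8.35504 half-year periods = 4.17752 years.
Modified duration = D_Mac / (1 + y) = 4.17752 / 1.05525 = 3.95880 years.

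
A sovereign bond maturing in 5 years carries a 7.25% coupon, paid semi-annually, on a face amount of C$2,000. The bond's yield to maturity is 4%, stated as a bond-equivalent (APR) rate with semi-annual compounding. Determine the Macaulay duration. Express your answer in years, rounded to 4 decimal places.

Periodic yield y = 0.02. Discount each cash flow and weight by its period:
  t   CF        PV=CF/(1+0.02)^t    t·PV
  1        72.50        71.0784        71.0784
  2        72.50        69.6847       139.3695
  3        72.50        68.3184       204.9551
  4        72.50        66.9788       267.9152
  5        72.50        65.6655       328.3274
  6        72.50        64.3779       386.2676
  7        72.50        63.1156       441.8093
  8        72.50        61.8781       495.0244
  9        72.50        60.6648       545.9828
  10    2,072.50     1,700.1719    17,001.7185
  Σ                  2,291.9340    19,882.4482
Price P = Σ PV = 2,291.9340.
Macaulay duration = Σ(t·PV) / P = 19,882.4482 / 2,291.9340 = 8.67497 half-year periods.
In years: 8.67497 / 2 = 4.33748 years.

4.3375 years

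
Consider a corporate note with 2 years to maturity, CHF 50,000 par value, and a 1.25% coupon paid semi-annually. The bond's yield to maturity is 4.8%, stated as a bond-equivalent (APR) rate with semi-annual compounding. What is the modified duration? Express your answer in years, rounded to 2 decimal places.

Periodic yield y = 0.024. First find Macaulay duration:
  t   CF        PV=CF/(1+0.024)^t    t·PV
  1       312.50       305.1758       305.1758
  2       312.50       298.0232       596.0464
  3       312.50       291.0383       873.1149
  4    50,312.50    45,758.9522   183,035.8087
  Σ                 46,653.1895   184,810.1459
P = 46,653.1895; Macaulay duration = 184,810.1459 / 46,653.1895 = 3.96136 half-year periods = 1.98068 years.
Modified duration = D_Mac / (1 + y) = 1.98068 / 1.024 = 1.93426 years.

1.93 years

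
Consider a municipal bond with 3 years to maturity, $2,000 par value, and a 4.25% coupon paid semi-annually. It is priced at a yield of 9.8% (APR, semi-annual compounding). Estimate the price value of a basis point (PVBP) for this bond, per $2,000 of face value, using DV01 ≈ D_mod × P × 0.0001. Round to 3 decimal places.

$0.464

Periodic yield y = 0.049.
  t   CF        PV=CF/(1+0.049)^t    t·PV
  1        42.50        40.5148        40.5148
  2        42.50        38.6223        77.2446
  3        42.50        36.8182       110.4546
  4        42.50        35.0984       140.3935
  5        42.50        33.4589       167.2944
  6     2,042.50     1,532.8835     9,197.3007
  Σ                  1,717.3960     9,733.2026
P = 1,717.3960; D_Mac = 5.66742 half-year periods = 2.83371 yrs; D_mod = 2.70134 yrs.
DV01 ≈ 2.70134 × 1,717.3960 × 0.0001 = 0.463928.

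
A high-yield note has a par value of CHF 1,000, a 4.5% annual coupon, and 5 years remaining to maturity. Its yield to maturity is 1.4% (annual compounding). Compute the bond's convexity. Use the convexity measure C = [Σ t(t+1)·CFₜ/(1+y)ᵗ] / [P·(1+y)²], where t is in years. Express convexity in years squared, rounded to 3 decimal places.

With y = 0.014:
  t   CF        PV=CF/(1+0.014)^t    t·PV        t(t+1)·PV
  1        45.00        44.3787        44.3787          88.7574
  2        45.00        43.7660        87.5319         262.5958
  3        45.00        43.1617       129.4851         517.9405
  4        45.00        42.5658       170.2632         851.3158
  5     1,045.00       974.8247     4,874.1234      29,244.7404
  Σ                  1,148.6969     5,305.7823      30,965.3499
P = 1,148.6969.
Convexity = Σ t(t+1)·PV / [P·(1+y)²] = 30,965.3499 / (1,148.6969 × 1.028196) = 26.21770.

26.218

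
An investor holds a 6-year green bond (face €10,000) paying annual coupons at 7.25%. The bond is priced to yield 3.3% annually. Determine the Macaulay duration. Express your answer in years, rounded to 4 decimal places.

5.1674 years

Periodic yield y = 0.033. Discount each cash flow and weight by its year:
  t   CF        PV=CF/(1+0.033)^t    t·PV
  1       725.00       701.8393       701.8393
  2       725.00       679.4185     1,358.8370
  3       725.00       657.7139     1,973.1418
  4       725.00       636.7027     2,546.8110
  5       725.00       616.3628     3,081.8139
  6    10,725.00     8,826.6391    52,959.8348
  Σ                 12,118.6764    62,622.2778
Price P = Σ PV = 12,118.6764.
Macaulay duration = Σ(t·PV) / P = 62,622.2778 / 12,118.6764 = 5.16742 years.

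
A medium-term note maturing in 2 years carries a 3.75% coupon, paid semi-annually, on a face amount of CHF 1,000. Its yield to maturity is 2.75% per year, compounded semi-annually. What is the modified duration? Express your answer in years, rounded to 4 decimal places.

Periodic yield y = 0.01375. First find Macaulay duration:
  t   CF        PV=CF/(1+0.01375)^t    t·PV
  1        18.75        18.4957        18.4957
  2        18.75        18.2448        36.4896
  3        18.75        17.9974        53.9921
  4     1,018.75       964.5931     3,858.3724
  Σ                  1,019.3310     3,967.3498
P = 1,019.3310; Macaulay duration = 3,967.3498 / 1,019.3310 = 3.89211 half-year periods = 1.94606 years.
Modified duration = D_Mac / (1 + y) = 1.94606 / 1.01375 = 1.91966 years.

1.9197 years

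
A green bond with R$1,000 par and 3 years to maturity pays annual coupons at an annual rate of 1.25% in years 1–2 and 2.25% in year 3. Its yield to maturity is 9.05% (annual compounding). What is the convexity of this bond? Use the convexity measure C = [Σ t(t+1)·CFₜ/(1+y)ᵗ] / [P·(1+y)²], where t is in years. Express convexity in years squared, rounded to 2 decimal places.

With y = 0.0905:
  t   CF        PV=CF/(1+0.0905)^t    t·PV        t(t+1)·PV
  1        12.50        11.4626        11.4626          22.9253
  2        12.50        10.5114        21.0227          63.0681
  3     1,022.50       788.4721     2,365.4162       9,461.6647
  Σ                    810.4460     2,397.9015       9,547.6581
P = 810.4460.
Convexity = Σ t(t+1)·PV / [P·(1+y)²] = 9,547.6581 / (810.4460 × 1.189190) = 9.90653.

9.91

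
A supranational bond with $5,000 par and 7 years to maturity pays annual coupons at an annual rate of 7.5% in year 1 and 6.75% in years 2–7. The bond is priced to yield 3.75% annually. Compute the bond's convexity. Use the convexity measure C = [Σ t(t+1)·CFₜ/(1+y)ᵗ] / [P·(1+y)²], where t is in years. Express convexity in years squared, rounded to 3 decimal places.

With y = 0.0375:
  t   CF        PV=CF/(1+0.0375)^t    t·PV        t(t+1)·PV
  1       375.00       361.4458       361.4458         722.8916
  2       337.50       313.5433       627.0867       1,881.2600
  3       337.50       302.2104       906.6313       3,626.5253
  4       337.50       291.2872     1,165.1487       5,825.7434
  5       337.50       280.7587     1,403.7936       8,422.7615
  6       337.50       270.6108     1,623.6649      11,365.6541
  7     5,337.50     4,124.9734    28,874.8137     230,998.5093
  Σ                  5,944.8296    34,962.5846     262,843.3452
P = 5,944.8296.
Convexity = Σ t(t+1)·PV / [P·(1+y)²] = 262,843.3452 / (5,944.8296 × 1.076406) = 41.07536.

41.075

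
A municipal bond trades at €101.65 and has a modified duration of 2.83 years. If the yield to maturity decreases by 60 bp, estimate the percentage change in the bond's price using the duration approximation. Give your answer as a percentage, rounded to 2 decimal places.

+1.70%

Duration approximation: ΔP/P ≈ -D_mod · Δy = -2.83 × (-0.006) = +0.016980.
As a percentage: +1.6980%.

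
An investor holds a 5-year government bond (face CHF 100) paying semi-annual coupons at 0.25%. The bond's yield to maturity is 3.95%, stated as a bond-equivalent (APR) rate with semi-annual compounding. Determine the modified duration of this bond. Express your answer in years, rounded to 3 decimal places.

4.872 years

Periodic yield y = 0.01975. First find Macaulay duration:
  t   CF        PV=CF/(1+0.01975)^t    t·PV
  1        0.125         0.1226         0.1226
  2        0.125         0.1202         0.2404
  3        0.125         0.1179         0.3536
  4        0.125         0.1156         0.4624
  5        0.125         0.1134         0.5668
  6        0.125         0.1112         0.6670
  7        0.125         0.1090         0.7630
  8        0.125         0.1069         0.8552
  9        0.125         0.1048         0.9434
  10     100.125        82.3390       823.3896
  Σ                     83.3605       828.3640
P = 83.3605; Macaulay duration = 828.3640 / 83.3605 = 9.93713 half-year periods = 4.96857 years.
Modified duration = D_Mac / (1 + y) = 4.96857 / 1.01975 = 4.87234 years.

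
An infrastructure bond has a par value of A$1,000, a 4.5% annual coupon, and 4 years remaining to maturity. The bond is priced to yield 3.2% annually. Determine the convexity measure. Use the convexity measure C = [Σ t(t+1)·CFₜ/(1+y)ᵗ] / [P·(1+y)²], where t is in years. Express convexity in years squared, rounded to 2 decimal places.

17.25

With y = 0.032:
  t   CF        PV=CF/(1+0.032)^t    t·PV        t(t+1)·PV
  1        45.00        43.6047        43.6047          87.2093
  2        45.00        42.2526        84.5051         253.5154
  3        45.00        40.9424       122.8272         491.3089
  4     1,045.00       921.2924     3,685.1697      18,425.8485
  Σ                  1,048.0921     3,936.1067      19,257.8822
P = 1,048.0921.
Convexity = Σ t(t+1)·PV / [P·(1+y)²] = 19,257.8822 / (1,048.0921 × 1.065024) = 17.25241.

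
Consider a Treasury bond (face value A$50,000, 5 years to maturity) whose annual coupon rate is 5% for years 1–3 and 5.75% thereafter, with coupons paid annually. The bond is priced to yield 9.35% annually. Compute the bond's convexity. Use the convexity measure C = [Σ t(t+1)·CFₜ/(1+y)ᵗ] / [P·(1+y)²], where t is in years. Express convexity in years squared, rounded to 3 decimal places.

With y = 0.0935:
  t   CF        PV=CF/(1+0.0935)^t    t·PV        t(t+1)·PV
  1     2,500.00     2,286.2369     2,286.2369       4,572.4737
  2     2,500.00     2,090.7516     4,181.5032      12,544.5095
  3     2,500.00     1,911.9813     5,735.9440      22,943.7759
  4     2,875.00     2,010.7714     8,043.0856      40,215.4280
  5    52,875.00    33,818.6637   169,093.3187   1,014,559.9121
  Σ                 42,118.4049   189,340.0883   1,094,836.0993
P = 42,118.4049.
Convexity = Σ t(t+1)·PV / [P·(1+y)²] = 1,094,836.0993 / (42,118.4049 × 1.195742) = 21.73900.

21.739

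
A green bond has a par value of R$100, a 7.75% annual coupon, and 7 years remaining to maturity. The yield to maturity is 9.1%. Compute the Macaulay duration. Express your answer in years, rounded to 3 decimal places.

5.605 years

Periodic yield y = 0.091. Discount each cash flow and weight by its year:
  t   CF        PV=CF/(1+0.091)^t    t·PV
  1         7.75         7.1036         7.1036
  2         7.75         6.5111        13.0221
  3         7.75         5.9680        17.9039
  4         7.75         5.4702        21.8808
  5         7.75         5.0139        25.0696
  6         7.75         4.5957        27.5743
  7       107.75        58.5658       409.9605
  Σ                     93.2283       522.5149
Price P = Σ PV = 93.2283.
Macaulay duration = Σ(t·PV) / P = 522.5149 / 93.2283 = 5.60468 years.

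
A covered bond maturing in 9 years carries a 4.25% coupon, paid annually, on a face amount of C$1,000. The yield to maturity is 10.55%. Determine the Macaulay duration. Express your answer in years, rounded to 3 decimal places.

7.270 years

Periodic yield y = 0.1055. Discount each cash flow and weight by its year:
  t   CF        PV=CF/(1+0.1055)^t    t·PV
  1        42.50        38.4441        38.4441
  2        42.50        34.7753        69.5507
  3        42.50        31.4567        94.3700
  4        42.50        28.4547       113.8188
  5        42.50        25.7392       128.6960
  6        42.50        23.2829       139.6972
  7        42.50        21.0609       147.4266
  8        42.50        19.0511       152.4084
  9     1,042.50       422.7147     3,804.4322
  Σ                    644.9796     4,688.8440
Price P = Σ PV = 644.9796.
Macaulay duration = Σ(t·PV) / P = 4,688.8440 / 644.9796 = 7.26976 years.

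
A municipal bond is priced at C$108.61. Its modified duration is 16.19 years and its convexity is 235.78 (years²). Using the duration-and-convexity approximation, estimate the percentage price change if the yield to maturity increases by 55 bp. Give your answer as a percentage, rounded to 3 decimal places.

Duration effect: -D_mod·Δy = -16.19 × (+0.0055) = -0.089045
Convexity effect: ½·C·(Δy)² = 0.5 × 235.78 × (0.0055)² = +0.0035661725
ΔP/P ≈ -0.089045 + 0.0035661725 = -0.0854788275
= -8.54788275%.

-8.548%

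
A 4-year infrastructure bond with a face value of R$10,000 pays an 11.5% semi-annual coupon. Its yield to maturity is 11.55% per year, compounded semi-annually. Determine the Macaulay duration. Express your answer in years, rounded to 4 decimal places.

Periodic yield y = 0.05775. Discount each cash flow and weight by its period:
  t   CF        PV=CF/(1+0.05775)^t    t·PV
  1       575.00       543.6067       543.6067
  2       575.00       513.9274     1,027.8548
  3       575.00       485.8685     1,457.6055
  4       575.00       459.3415     1,837.3661
  5       575.00       434.2628     2,171.3142
  6       575.00       410.5534     2,463.3203
  7       575.00       388.1384     2,716.9688
  8    10,575.00     6,748.6375    53,989.1004
  Σ                  9,984.3363    66,207.1369
Price P = Σ PV = 9,984.3363.
Macaulay duration = Σ(t·PV) / P = 66,207.1369 / 9,984.3363 = 6.63110 half-year periods.
In years: 6.63110 / 2 = 3.31555 years.

3.3156 years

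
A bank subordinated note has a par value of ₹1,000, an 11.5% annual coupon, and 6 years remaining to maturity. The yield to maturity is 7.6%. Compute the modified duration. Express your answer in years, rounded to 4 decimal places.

4.4288 years

Periodic yield y = 0.076. First find Macaulay duration:
  t   CF        PV=CF/(1+0.076)^t    t·PV
  1       115.00       106.8773       106.8773
  2       115.00        99.3284       198.6567
  3       115.00        92.3126       276.9378
  4       115.00        85.7924       343.1696
  5       115.00        79.7327       398.6635
  6     1,115.00       718.4578     4,310.7466
  Σ                  1,182.5011     5,635.0515
P = 1,182.5011; Macaulay duration = 5,635.0515 / 1,182.5011 = 4.76537 years.
Modified duration = D_Mac / (1 + y) = 4.76537 / 1.076 = 4.42878 years.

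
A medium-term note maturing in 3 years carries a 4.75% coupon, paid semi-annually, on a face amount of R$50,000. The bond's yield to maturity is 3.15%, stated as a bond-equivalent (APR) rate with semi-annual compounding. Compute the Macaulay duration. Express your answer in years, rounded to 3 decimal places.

2.836 years

Periodic yield y = 0.01575. Discount each cash flow and weight by its period:
  t   CF        PV=CF/(1+0.01575)^t    t·PV
  1     1,187.50     1,169.0869     1,169.0869
  2     1,187.50     1,150.9593     2,301.9185
  3     1,187.50     1,133.1127     3,399.3382
  4     1,187.50     1,115.5429     4,462.1718
  5     1,187.50     1,098.2456     5,491.2279
  6    51,187.50    46,606.1183   279,636.7097
  Σ                 52,273.0657   296,460.4531
Price P = Σ PV = 52,273.0657.
Macaulay duration = Σ(t·PV) / P = 296,460.4531 / 52,273.0657 = 5.67138 half-year periods.
In years: 5.67138 / 2 = 2.83569 years.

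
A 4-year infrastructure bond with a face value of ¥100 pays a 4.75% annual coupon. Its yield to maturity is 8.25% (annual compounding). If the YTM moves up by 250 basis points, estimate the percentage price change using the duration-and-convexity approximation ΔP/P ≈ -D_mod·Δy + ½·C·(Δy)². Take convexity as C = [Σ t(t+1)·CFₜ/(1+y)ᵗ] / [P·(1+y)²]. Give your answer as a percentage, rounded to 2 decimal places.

With y = 0.0825:
  t   CF        PV=CF/(1+0.0825)^t    t·PV        t(t+1)·PV
  1         4.75         4.3880         4.3880           8.7760
  2         4.75         4.0536         8.1071          24.3214
  3         4.75         3.7446        11.2339          44.9357
  4       104.75        76.2856       305.1423       1,525.7115
  Σ                     88.4718       328.8713       1,603.7445
P = 88.4718; D_Mac = 3.71725 yrs; D_mod = 3.43395 yrs; C = 15.46944.
Duration effect: -3.43395 × (+0.025) = -0.085849
Convexity effect: 0.5 × 15.46944 × (0.025)² = +0.0048342
ΔP/P ≈ -0.085849 + 0.0048342 = -0.081014 = -8.1014%.

-8.10%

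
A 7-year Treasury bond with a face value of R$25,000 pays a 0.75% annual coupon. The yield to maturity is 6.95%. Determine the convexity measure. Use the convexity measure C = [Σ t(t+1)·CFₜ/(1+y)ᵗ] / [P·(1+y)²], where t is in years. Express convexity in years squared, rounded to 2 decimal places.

47.13

With y = 0.0695:
  t   CF        PV=CF/(1+0.0695)^t    t·PV        t(t+1)·PV
  1       187.50       175.3156       175.3156         350.6311
  2       187.50       163.9229       327.8458         983.5375
  3       187.50       153.2706       459.8119       1,839.2474
  4       187.50       143.3105       573.2421       2,866.2107
  5       187.50       133.9977       669.9885       4,019.9308
  6       187.50       125.2900       751.7402       5,262.1816
  7    25,187.50    15,736.9129   110,158.3903     881,267.1224
  Σ                 16,632.0203   113,116.3344     896,588.8616
P = 16,632.0203.
Convexity = Σ t(t+1)·PV / [P·(1+y)²] = 896,588.8616 / (16,632.0203 × 1.143830) = 47.12884.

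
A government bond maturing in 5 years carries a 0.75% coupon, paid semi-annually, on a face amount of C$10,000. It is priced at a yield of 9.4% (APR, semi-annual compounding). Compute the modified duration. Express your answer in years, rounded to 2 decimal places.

Periodic yield y = 0.047. First find Macaulay duration:
  t   CF        PV=CF/(1+0.047)^t    t·PV
  1        37.50        35.8166        35.8166
  2        37.50        34.2088        68.4176
  3        37.50        32.6732        98.0195
  4        37.50        31.2065       124.8259
  5        37.50        29.8056       149.0280
  6        37.50        28.4676       170.8057
  7        37.50        27.1897       190.3279
  8        37.50        25.9692       207.7532
  9        37.50        24.8034       223.2306
  10   10,037.50     6,341.0144    63,410.1443
  Σ                  6,611.1550    64,678.3693
P = 6,611.1550; Macaulay duration = 64,678.3693 / 6,611.1550 = 9.78322 half-year periods = 4.89161 years.
Modified duration = D_Mac / (1 + y) = 4.89161 / 1.047 = 4.67202 years.

4.67 years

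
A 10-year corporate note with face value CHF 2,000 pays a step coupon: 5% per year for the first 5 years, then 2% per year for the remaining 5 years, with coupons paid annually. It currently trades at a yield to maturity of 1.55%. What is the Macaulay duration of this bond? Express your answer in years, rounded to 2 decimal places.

8.43 years

Periodic yield y = 0.0155. Discount each cash flow and weight by its year:
  t   CF        PV=CF/(1+0.0155)^t    t·PV
  1       100.00        98.4737        98.4737
  2       100.00        96.9706       193.9412
  3       100.00        95.4905       286.4715
  4       100.00        94.0330       376.1320
  5       100.00        92.5977       462.9887
  6        40.00        36.4738       218.8425
  7        40.00        35.9170       251.4193
  8        40.00        35.3688       282.9506
  9        40.00        34.8290       313.4607
  10    2,040.00     1,749.1654    17,491.6545
  Σ                  2,369.3195    19,976.3346
Price P = Σ PV = 2,369.3195.
Macaulay duration = Σ(t·PV) / P = 19,976.3346 / 2,369.3195 = 8.43125 years.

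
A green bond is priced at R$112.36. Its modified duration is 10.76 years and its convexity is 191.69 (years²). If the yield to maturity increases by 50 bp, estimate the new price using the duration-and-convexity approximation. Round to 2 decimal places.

Duration effect: -D_mod·Δy = -10.76 × (+0.005) = -0.053800
Convexity effect: ½·C·(Δy)² = 0.5 × 191.69 × (0.005)² = +0.002396125
ΔP/P ≈ -0.053800 + 0.002396125 = -0.051403875
New price ≈ 112.36 × (1 - 0.051403875) = 106.584260605.

R$106.58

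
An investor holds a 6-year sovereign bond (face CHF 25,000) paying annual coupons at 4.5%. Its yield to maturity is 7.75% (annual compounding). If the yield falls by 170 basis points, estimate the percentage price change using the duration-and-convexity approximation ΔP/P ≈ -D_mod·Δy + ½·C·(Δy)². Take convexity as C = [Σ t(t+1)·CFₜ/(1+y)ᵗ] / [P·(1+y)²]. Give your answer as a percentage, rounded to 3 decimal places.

With y = 0.0775:
  t   CF        PV=CF/(1+0.0775)^t    t·PV        t(t+1)·PV
  1     1,125.00     1,044.0835     1,044.0835       2,088.1671
  2     1,125.00       968.9870     1,937.9741       5,813.9222
  3     1,125.00       899.2919     2,697.8757      10,791.5029
  4     1,125.00       834.6097     3,338.4386      16,692.1932
  5     1,125.00       774.5797     3,872.8987      23,237.3919
  6    26,125.00    16,693.7008   100,162.2050     701,135.4348
  Σ                 21,215.2527   113,053.4756     759,758.6120
P = 21,215.2527; D_Mac = 5.32888 yrs; D_mod = 4.94559 yrs; C = 30.84557.
Duration effect: -4.94559 × (-0.017) = +0.084075
Convexity effect: 0.5 × 30.84557 × (-0.017)² = +0.0044572
ΔP/P ≈ +0.084075 + 0.0044572 = +0.088532 = +8.8532%.

+8.853%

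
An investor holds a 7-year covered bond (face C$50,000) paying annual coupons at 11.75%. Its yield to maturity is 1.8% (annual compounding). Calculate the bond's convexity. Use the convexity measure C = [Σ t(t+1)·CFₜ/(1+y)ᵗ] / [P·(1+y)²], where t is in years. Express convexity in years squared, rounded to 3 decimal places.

39.399

With y = 0.018:
  t   CF        PV=CF/(1+0.018)^t    t·PV        t(t+1)·PV
  1     5,875.00     5,771.1198     5,771.1198      11,542.2397
  2     5,875.00     5,669.0765    11,338.1529      34,014.4588
  3     5,875.00     5,568.8374    16,706.5122      66,826.0487
  4     5,875.00     5,470.3707    21,881.4829     109,407.4144
  5     5,875.00     5,373.6451    26,868.2255     161,209.3533
  6     5,875.00     5,278.6298    31,671.7786     221,702.4504
  7    55,875.00    49,315.4602   345,208.2213   2,761,665.7707
  Σ                 82,447.1395   459,445.4934   3,366,367.7360
P = 82,447.1395.
Convexity = Σ t(t+1)·PV / [P·(1+y)²] = 3,366,367.7360 / (82,447.1395 × 1.036324) = 39.39947.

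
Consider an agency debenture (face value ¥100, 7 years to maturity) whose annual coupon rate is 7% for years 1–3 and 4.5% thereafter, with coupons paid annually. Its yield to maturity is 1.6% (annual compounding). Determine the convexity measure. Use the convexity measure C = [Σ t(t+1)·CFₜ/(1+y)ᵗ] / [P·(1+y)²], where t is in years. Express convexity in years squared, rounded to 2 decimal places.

44.11

With y = 0.016:
  t   CF        PV=CF/(1+0.016)^t    t·PV        t(t+1)·PV
  1         7.00         6.8898         6.8898          13.7795
  2         7.00         6.7813        13.5625          40.6876
  3         7.00         6.6745        20.0234          80.0937
  4         4.50         4.2232        16.8926          84.4632
  5         4.50         4.1567        20.7833         124.6996
  6         4.50         4.0912        24.5472         171.8302
  7       104.50        93.5105       654.5734       5,236.5875
  Σ                    126.3270       757.2722       5,752.1413
P = 126.3270.
Convexity = Σ t(t+1)·PV / [P·(1+y)²] = 5,752.1413 / (126.3270 × 1.032256) = 44.11090.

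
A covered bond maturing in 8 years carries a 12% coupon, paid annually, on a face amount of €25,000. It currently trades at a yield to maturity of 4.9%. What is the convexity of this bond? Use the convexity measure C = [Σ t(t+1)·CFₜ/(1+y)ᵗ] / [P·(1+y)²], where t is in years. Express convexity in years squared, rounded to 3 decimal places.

43.881

With y = 0.049:
  t   CF        PV=CF/(1+0.049)^t    t·PV        t(t+1)·PV
  1     3,000.00     2,859.8665     2,859.8665       5,719.7331
  2     3,000.00     2,726.2789     5,452.5577      16,357.6732
  3     3,000.00     2,598.9312     7,796.7937      31,187.1749
  4     3,000.00     2,477.5322     9,910.1287      49,550.6434
  5     3,000.00     2,361.8038    11,809.0189      70,854.1135
  6     3,000.00     2,251.4812    13,508.8872      94,562.2105
  7     3,000.00     2,146.3119    15,024.1834     120,193.4675
  8    28,000.00    19,096.5153   152,772.1226   1,374,949.1036
  Σ                 36,518.7211   219,133.5589   1,763,374.1197
P = 36,518.7211.
Convexity = Σ t(t+1)·PV / [P·(1+y)²] = 1,763,374.1197 / (36,518.7211 × 1.100401) = 43.88114.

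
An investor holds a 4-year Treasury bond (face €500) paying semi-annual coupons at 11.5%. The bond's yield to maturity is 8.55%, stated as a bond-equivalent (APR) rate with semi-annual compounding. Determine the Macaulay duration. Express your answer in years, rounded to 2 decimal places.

Periodic yield y = 0.04275. Discount each cash flow and weight by its period:
  t   CF        PV=CF/(1+0.04275)^t    t·PV
  1        28.75        27.5713        27.5713
  2        28.75        26.4410        52.8819
  3        28.75        25.3570        76.0709
  4        28.75        24.3174        97.2696
  5        28.75        23.3204       116.6022
  6        28.75        22.3644       134.1862
  7        28.75        21.4475       150.1324
  8       528.75       378.2760     3,026.2080
  Σ                    549.0950     3,680.9226
Price P = Σ PV = 549.0950.
Macaulay duration = Σ(t·PV) / P = 3,680.9226 / 549.0950 = 6.70362 half-year periods.
In years: 6.70362 / 2 = 3.35181 years.

3.35 years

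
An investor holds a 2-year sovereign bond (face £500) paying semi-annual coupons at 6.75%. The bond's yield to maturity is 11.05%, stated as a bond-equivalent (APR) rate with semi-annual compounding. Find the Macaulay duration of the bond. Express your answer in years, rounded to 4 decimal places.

Periodic yield y = 0.05525. Discount each cash flow and weight by its period:
  t   CF        PV=CF/(1+0.05525)^t    t·PV
  1       16.875        15.9915        15.9915
  2       16.875        15.1542        30.3084
  3       16.875        14.3608        43.0823
  4      516.875       416.8349     1,667.3396
  Σ                    462.3414     1,756.7218
Price P = Σ PV = 462.3414.
Macaulay duration = Σ(t·PV) / P = 1,756.7218 / 462.3414 = 3.79962 half-year periods.
In years: 3.79962 / 2 = 1.89981 years.

1.8998 years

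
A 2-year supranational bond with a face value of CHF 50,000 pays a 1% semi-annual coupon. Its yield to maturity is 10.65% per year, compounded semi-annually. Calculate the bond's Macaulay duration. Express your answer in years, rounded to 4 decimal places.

1.9834 years

Periodic yield y = 0.05325. Discount each cash flow and weight by its period:
  t   CF        PV=CF/(1+0.05325)^t    t·PV
  1       250.00       237.3606       237.3606
  2       250.00       225.3601       450.7202
  3       250.00       213.9664       641.8992
  4    50,250.00    40,832.8972   163,331.5886
  Σ                 41,509.5842   164,661.5687
Price P = Σ PV = 41,509.5842.
Macaulay duration = Σ(t·PV) / P = 164,661.5687 / 41,509.5842 = 3.96683 half-year periods.
In years: 3.96683 / 2 = 1.98342 years.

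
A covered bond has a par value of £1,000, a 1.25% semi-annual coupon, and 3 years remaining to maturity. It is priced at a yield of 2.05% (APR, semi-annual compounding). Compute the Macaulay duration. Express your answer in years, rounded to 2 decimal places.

Periodic yield y = 0.01025. Discount each cash flow and weight by its period:
  t   CF        PV=CF/(1+0.01025)^t    t·PV
  1         6.25         6.1866         6.1866
  2         6.25         6.1238        12.2476
  3         6.25         6.0617        18.1851
  4         6.25         6.0002        24.0007
  5         6.25         5.9393        29.6965
  6     1,006.25       946.5264     5,679.1585
  Σ                    976.8380     5,769.4750
Price P = Σ PV = 976.8380.
Macaulay duration = Σ(t·PV) / P = 5,769.4750 / 976.8380 = 5.90628 half-year periods.
In years: 5.90628 / 2 = 2.95314 years.

2.95 years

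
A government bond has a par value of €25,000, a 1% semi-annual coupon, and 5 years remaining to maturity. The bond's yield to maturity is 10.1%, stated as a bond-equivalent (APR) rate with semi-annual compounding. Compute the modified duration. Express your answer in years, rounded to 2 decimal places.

Periodic yield y = 0.0505. First find Macaulay duration:
  t   CF        PV=CF/(1+0.0505)^t    t·PV
  1       125.00       118.9910       118.9910
  2       125.00       113.2708       226.5416
  3       125.00       107.8256       323.4768
  4       125.00       102.6422       410.5686
  5       125.00        97.7079       488.5396
  6       125.00        93.0109       558.0652
  7       125.00        88.5396       619.7773
  8       125.00        84.2833       674.2664
  9       125.00        80.2316       722.0845
  10   25,125.00    15,351.3122   153,513.1216
  Σ                 16,237.8150   157,655.4325
P = 16,237.8150; Macaulay duration = 157,655.4325 / 16,237.8150 = 9.70915 half-year periods = 4.85458 years.
Modified duration = D_Mac / (1 + y) = 4.85458 / 1.0505 = 4.62121 years.

4.62 years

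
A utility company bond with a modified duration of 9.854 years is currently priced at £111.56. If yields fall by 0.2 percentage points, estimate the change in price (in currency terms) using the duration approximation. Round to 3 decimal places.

Duration approximation: ΔP/P ≈ -D_mod · Δy = -9.854 × (-0.002) = +0.019708.
ΔP ≈ 111.56 × (+0.019708) = +2.19862448.

+£2.199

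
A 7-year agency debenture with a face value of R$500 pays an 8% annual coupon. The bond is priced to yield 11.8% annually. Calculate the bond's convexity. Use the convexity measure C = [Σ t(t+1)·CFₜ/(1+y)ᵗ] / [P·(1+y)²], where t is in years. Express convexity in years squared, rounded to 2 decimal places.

With y = 0.118:
  t   CF        PV=CF/(1+0.118)^t    t·PV        t(t+1)·PV
  1        40.00        35.7782        35.7782          71.5564
  2        40.00        32.0019        64.0039         192.0117
  3        40.00        28.6243        85.8728         343.4914
  4        40.00        25.6031       102.4125         512.0623
  5        40.00        22.9008       114.5041         687.0245
  6        40.00        20.4837       122.9024         860.3169
  7       540.00       247.3439     1,731.4070      13,851.2562
  Σ                    412.7359     2,256.8809      16,517.7193
P = 412.7359.
Convexity = Σ t(t+1)·PV / [P·(1+y)²] = 16,517.7193 / (412.7359 × 1.249924) = 32.01800.

32.02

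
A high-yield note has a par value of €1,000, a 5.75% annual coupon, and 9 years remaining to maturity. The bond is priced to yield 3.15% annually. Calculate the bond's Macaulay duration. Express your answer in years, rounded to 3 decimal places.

Periodic yield y = 0.0315. Discount each cash flow and weight by its year:
  t   CF        PV=CF/(1+0.0315)^t    t·PV
  1        57.50        55.7441        55.7441
  2        57.50        54.0417       108.0835
  3        57.50        52.3914       157.1743
  4        57.50        50.7915       203.1659
  5        57.50        49.2404       246.2021
  6        57.50        47.7367       286.4202
  7        57.50        46.2789       323.9524
  8        57.50        44.8657       358.9252
  9     1,057.50       799.9398     7,199.4579
  Σ                  1,201.0302     8,939.1256
Price P = Σ PV = 1,201.0302.
Macaulay duration = Σ(t·PV) / P = 8,939.1256 / 1,201.0302 = 7.44288 years.

7.443 years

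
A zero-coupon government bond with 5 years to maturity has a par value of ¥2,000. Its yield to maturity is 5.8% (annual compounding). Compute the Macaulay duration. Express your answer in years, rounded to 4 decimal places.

5.0000 years

A zero-coupon bond has a single cash flow at maturity, so its Macaulay duration equals its maturity: 5 years.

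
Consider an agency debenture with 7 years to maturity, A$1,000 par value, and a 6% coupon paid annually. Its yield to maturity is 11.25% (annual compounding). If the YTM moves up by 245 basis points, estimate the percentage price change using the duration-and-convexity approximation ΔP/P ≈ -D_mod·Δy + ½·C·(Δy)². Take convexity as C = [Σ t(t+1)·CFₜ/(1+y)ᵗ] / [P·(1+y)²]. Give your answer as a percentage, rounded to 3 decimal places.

-11.579%

With y = 0.1125:
  t   CF        PV=CF/(1+0.1125)^t    t·PV        t(t+1)·PV
  1        60.00        53.9326        53.9326         107.8652
  2        60.00        48.4787        96.9575         290.8724
  3        60.00        43.5764       130.7292         522.9166
  4        60.00        39.1698       156.6791         783.3957
  5        60.00        35.2088       176.0440       1,056.2638
  6        60.00        31.6484       189.8901       1,329.2309
  7     1,060.00       502.5806     3,518.0643      28,144.5141
  Σ                    754.5952     4,322.2967      32,235.0586
P = 754.5952; D_Mac = 5.72797 yrs; D_mod = 5.14873 yrs; C = 34.51552.
Duration effect: -5.14873 × (+0.0245) = -0.126144
Convexity effect: 0.5 × 34.51552 × (0.0245)² = +0.0103590
ΔP/P ≈ -0.126144 + 0.0103590 = -0.115785 = -11.5785%.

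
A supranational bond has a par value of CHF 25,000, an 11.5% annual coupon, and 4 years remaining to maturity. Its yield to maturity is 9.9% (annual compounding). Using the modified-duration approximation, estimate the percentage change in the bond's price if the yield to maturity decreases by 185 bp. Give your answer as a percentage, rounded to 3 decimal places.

Periodic yield y = 0.099. Modified duration first:
  t   CF        PV=CF/(1+0.099)^t    t·PV
  1     2,875.00     2,616.0146     2,616.0146
  2     2,875.00     2,380.3590     4,760.7180
  3     2,875.00     2,165.9318     6,497.7953
  4    27,875.00    19,108.3904    76,433.5617
  Σ                 26,270.6958    90,308.0896
P = 26,270.6958; D_Mac = 3.43760 yrs; D_mod = 3.43760/(1+0.099) = 3.12793 yrs.
ΔP/P ≈ -D_mod · Δy = -3.12793 × (-0.0185) = +0.057867 = +5.7867%.

+5.787%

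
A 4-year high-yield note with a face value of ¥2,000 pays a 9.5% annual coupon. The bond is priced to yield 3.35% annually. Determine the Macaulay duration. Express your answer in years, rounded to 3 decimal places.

3.560 years

Periodic yield y = 0.0335. Discount each cash flow and weight by its year:
  t   CF        PV=CF/(1+0.0335)^t    t·PV
  1       190.00       183.8413       183.8413
  2       190.00       177.8823       355.7645
  3       190.00       172.1164       516.3491
  4     2,190.00     1,919.5622     7,678.2488
  Σ                  2,453.4021     8,734.2038
Price P = Σ PV = 2,453.4021.
Macaulay duration = Σ(t·PV) / P = 8,734.2038 / 2,453.4021 = 3.56004 years.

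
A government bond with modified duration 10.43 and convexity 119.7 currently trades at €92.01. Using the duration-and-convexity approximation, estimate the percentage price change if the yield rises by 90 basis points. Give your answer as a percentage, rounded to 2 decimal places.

Duration effect: -D_mod·Δy = -10.43 × (+0.009) = -0.093870
Convexity effect: ½·C·(Δy)² = 0.5 × 119.7 × (0.009)² = +0.00484785
ΔP/P ≈ -0.093870 + 0.00484785 = -0.08902215
= -8.902215%.

-8.90%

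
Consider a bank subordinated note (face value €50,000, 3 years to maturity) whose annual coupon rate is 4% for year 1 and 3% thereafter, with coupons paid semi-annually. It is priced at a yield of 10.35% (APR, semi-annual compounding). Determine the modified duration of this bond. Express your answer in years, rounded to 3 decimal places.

Periodic yield y = 0.05175. First find Macaulay duration:
  t   CF        PV=CF/(1+0.05175)^t    t·PV
  1     1,000.00       950.7963       950.7963
  2     1,000.00       904.0136     1,808.0272
  3       750.00       644.6496     1,933.9487
  4       750.00       612.9304     2,451.7217
  5       750.00       582.7720     2,913.8599
  6    50,750.00    37,493.9264   224,963.5584
  Σ                 41,189.0883   235,021.9121
P = 41,189.0883; Macaulay duration = 235,021.9121 / 41,189.0883 = 5.70593 half-year periods = 2.85296 years.
Modified duration = D_Mac / (1 + y) = 2.85296 / 1.05175 = 2.71259 years.

2.713 years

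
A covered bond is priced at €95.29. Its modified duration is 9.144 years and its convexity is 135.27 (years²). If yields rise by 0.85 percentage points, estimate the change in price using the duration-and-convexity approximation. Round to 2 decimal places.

Duration effect: -D_mod·Δy = -9.144 × (+0.0085) = -0.077724
Convexity effect: ½·C·(Δy)² = 0.5 × 135.27 × (0.0085)² = +0.00488662875
ΔP/P ≈ -0.077724 + 0.00488662875 = -0.07283737125
ΔP ≈ 95.29 × (-0.07283737125) = -6.9406731064125.

-€6.94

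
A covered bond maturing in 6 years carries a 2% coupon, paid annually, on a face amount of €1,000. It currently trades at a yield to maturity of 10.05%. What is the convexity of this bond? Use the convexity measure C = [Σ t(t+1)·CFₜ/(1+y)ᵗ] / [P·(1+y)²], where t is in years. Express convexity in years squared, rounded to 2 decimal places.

With y = 0.1005:
  t   CF        PV=CF/(1+0.1005)^t    t·PV        t(t+1)·PV
  1        20.00        18.1736        18.1736          36.3471
  2        20.00        16.5139        33.0278          99.0835
  3        20.00        15.0058        45.0175         180.0699
  4        20.00        13.6355        54.5418         272.7092
  5        20.00        12.3902        61.9512         371.7072
  6     1,020.00       574.1956     3,445.1738      24,116.2169
  Σ                    649.9146     3,657.8857      25,076.1338
P = 649.9146.
Convexity = Σ t(t+1)·PV / [P·(1+y)²] = 25,076.1338 / (649.9146 × 1.211100) = 31.85842.

31.86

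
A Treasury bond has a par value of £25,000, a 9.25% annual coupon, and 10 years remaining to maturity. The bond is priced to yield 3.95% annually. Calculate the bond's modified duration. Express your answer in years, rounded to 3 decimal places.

Periodic yield y = 0.0395. First find Macaulay duration:
  t   CF        PV=CF/(1+0.0395)^t    t·PV
  1     2,312.50     2,224.6272     2,224.6272
  2     2,312.50     2,140.0935     4,280.1871
  3     2,312.50     2,058.7720     6,176.3161
  4     2,312.50     1,980.5407     7,922.1627
  5     2,312.50     1,905.2820     9,526.4102
  6     2,312.50     1,832.8832    10,997.2989
  7     2,312.50     1,763.2354    12,342.6475
  8     2,312.50     1,696.2341    13,569.8729
  9     2,312.50     1,631.7788    14,686.0096
  10   27,312.50    18,540.2898   185,402.8977
  Σ                 35,773.7367   267,128.4299
P = 35,773.7367; Macaulay duration = 267,128.4299 / 35,773.7367 = 7.46717 years.
Modified duration = D_Mac / (1 + y) = 7.46717 / 1.0395 = 7.18342 years.

7.183 years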